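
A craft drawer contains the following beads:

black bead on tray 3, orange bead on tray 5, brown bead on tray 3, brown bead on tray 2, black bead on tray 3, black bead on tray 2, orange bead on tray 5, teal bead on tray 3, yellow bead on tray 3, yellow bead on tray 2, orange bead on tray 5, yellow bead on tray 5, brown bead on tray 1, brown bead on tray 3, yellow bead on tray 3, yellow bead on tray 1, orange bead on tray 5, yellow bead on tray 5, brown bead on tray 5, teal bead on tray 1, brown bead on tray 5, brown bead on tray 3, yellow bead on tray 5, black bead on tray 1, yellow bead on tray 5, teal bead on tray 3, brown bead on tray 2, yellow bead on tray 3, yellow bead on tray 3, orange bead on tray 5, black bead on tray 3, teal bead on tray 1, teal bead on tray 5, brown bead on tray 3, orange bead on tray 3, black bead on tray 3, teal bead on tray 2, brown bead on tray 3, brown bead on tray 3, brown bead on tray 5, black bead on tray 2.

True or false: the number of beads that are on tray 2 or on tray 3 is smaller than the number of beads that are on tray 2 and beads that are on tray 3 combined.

There are 23 beads on tray 2 or on tray 3.
beads on tray 2: 6; beads on tray 3: 17; combined: 6 + 17 = 23.
The claim requires 23 < 23, which does not hold.

False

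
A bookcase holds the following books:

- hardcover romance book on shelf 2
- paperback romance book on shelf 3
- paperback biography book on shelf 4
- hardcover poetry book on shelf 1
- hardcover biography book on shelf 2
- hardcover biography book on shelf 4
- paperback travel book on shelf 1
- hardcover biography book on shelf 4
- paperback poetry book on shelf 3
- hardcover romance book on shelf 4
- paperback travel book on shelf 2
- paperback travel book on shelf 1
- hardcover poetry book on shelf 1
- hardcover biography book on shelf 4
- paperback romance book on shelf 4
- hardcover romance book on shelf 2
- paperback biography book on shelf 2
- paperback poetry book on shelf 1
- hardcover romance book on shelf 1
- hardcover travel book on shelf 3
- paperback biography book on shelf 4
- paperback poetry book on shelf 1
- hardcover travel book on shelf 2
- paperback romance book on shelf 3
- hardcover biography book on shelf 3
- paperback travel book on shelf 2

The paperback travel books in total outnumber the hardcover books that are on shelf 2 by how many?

paperback travel books: 4.
hardcover books on shelf 2: 4.
4 − 4 = 0.

0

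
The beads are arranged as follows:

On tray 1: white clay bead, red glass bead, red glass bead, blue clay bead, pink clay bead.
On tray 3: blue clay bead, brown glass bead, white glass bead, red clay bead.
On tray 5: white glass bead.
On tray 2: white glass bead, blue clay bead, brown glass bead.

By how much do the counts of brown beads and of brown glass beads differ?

brown beads: 2. brown glass beads: 2.
|2 − 2| = 2 − 2 = 0.

0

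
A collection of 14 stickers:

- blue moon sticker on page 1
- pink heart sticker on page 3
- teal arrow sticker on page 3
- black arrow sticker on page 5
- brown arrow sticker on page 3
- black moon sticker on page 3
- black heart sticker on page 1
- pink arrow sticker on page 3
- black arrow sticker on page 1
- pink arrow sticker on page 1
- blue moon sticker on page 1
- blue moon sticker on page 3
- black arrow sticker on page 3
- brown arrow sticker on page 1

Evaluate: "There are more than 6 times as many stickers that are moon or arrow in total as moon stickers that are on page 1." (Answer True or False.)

|stickers that are moon or arrow| = 12.
|moon stickers on page 1| = 2.
The claim requires 12 > 6 × 2 = 12, which does not hold.

False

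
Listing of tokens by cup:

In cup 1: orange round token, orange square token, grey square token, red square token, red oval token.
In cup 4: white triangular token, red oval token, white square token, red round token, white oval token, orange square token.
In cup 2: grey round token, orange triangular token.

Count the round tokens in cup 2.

1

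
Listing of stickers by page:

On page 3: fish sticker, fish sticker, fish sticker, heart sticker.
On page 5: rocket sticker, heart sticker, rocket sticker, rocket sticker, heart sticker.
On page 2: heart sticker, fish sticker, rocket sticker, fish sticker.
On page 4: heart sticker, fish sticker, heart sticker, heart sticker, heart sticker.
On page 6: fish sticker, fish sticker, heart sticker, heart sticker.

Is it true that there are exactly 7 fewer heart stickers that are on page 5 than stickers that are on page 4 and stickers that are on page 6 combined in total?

True

heart stickers on page 5: 2.
stickers on page 4: 5; stickers on page 6: 4; combined: 5 + 4 = 9.
The claim requires 9 − 2 (= 7) to equal 7, which holds.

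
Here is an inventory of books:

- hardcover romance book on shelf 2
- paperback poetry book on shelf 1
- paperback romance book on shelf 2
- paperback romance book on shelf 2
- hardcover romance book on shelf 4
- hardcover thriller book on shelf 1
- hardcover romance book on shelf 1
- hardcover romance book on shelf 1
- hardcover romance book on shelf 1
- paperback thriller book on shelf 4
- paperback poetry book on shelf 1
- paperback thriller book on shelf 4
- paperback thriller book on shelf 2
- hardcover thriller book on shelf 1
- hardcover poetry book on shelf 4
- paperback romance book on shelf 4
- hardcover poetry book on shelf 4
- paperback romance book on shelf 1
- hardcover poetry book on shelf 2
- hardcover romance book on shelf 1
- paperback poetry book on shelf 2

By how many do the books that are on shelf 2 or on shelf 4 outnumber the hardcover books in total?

1

books on shelf 2 or on shelf 4: 12.
hardcover books: 11.
12 − 11 = 1.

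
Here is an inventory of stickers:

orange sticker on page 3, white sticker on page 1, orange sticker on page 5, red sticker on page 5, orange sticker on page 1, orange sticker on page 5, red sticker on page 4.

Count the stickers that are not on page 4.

6

Total stickers: 7; with the excluded value: 1; remaining 7 − 1 = 6.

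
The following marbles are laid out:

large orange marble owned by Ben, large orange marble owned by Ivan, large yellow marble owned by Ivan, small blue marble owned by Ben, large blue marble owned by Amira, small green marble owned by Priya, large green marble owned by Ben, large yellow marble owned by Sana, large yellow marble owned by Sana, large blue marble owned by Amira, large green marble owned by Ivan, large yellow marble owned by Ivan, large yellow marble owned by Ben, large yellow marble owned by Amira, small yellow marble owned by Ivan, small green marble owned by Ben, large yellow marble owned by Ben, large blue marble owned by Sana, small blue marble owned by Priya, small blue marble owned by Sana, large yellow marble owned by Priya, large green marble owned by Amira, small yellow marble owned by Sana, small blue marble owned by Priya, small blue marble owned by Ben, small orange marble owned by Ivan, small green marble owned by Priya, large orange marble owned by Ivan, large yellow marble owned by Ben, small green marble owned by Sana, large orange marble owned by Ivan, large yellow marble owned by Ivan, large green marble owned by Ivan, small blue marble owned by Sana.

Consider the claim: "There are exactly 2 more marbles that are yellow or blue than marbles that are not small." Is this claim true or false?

|marbles that are yellow or blue| = 21.
|marbles that are not small| = 21.
The claim requires 21 − 21 (= 0) to equal 2, which does not hold.

False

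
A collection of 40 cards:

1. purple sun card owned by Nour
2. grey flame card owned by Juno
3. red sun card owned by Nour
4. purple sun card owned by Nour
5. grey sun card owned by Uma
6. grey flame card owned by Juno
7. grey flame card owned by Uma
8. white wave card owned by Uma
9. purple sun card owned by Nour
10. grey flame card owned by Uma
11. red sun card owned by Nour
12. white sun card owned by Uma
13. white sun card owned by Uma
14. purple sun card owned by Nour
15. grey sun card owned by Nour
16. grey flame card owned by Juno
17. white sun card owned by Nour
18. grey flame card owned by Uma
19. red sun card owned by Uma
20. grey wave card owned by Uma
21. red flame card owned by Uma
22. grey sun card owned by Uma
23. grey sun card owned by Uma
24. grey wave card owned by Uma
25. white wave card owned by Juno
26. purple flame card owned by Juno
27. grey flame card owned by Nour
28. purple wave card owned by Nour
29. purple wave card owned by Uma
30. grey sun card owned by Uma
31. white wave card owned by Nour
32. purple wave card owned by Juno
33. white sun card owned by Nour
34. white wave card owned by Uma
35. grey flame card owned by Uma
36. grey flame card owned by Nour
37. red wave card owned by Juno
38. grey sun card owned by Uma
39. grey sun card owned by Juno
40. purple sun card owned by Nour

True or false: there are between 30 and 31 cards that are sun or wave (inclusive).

cards that are sun or wave: 29.
The claim requires 30 ≤ 29 ≤ 31, which does not hold.

False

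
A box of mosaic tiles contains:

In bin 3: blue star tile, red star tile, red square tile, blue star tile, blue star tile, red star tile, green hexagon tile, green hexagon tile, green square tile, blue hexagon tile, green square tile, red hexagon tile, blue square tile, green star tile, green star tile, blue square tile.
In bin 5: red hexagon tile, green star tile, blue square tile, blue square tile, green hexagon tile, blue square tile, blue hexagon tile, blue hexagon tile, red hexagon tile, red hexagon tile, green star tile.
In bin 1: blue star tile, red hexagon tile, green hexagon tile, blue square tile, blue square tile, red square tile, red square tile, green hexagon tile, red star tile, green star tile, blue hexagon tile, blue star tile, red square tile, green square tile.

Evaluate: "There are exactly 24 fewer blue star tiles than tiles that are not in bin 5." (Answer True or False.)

False

blue star tiles: 5.
tiles that are not in bin 5: 30.
The claim requires 30 − 5 (= 25) to equal 24, which does not hold.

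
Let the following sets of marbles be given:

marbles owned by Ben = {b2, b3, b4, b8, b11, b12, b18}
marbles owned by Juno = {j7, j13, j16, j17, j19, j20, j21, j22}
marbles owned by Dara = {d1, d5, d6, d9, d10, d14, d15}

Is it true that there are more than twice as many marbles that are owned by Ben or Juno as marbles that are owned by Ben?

True

marbles owned by Ben or Juno: 15.
marbles owned by Ben: 7.
The claim requires 15 > 2 × 7 = 14, which holds.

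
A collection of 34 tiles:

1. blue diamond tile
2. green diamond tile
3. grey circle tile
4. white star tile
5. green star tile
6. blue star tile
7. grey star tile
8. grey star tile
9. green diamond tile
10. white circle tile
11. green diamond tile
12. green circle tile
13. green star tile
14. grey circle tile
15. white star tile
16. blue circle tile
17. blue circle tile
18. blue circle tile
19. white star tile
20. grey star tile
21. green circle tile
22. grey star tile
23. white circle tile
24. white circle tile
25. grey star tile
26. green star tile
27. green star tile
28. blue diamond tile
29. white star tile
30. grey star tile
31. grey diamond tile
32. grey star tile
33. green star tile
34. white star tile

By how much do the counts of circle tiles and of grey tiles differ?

0

circle tiles: 10. grey tiles: 10.
|10 − 10| = 10 − 10 = 0.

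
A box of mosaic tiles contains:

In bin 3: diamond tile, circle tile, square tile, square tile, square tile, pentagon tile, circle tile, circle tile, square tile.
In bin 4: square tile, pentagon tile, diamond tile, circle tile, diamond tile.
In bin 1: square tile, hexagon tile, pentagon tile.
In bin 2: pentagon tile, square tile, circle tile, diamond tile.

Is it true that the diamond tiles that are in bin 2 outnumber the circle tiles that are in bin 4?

False

diamond tiles in bin 2: 1.
circle tiles in bin 4: 1.
The claim requires 1 > 1, which does not hold.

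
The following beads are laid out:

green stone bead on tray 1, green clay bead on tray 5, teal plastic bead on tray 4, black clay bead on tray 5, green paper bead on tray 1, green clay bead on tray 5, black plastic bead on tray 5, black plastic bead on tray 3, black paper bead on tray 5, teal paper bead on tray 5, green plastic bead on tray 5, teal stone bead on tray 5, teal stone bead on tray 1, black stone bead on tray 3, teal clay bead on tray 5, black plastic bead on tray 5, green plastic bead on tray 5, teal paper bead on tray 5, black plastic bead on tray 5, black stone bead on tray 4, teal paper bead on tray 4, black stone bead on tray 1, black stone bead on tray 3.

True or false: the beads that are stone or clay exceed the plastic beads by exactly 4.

|beads that are stone or clay| = 11.
|plastic beads| = 7.
The claim requires 11 − 7 (= 4) to equal 4, which holds.

True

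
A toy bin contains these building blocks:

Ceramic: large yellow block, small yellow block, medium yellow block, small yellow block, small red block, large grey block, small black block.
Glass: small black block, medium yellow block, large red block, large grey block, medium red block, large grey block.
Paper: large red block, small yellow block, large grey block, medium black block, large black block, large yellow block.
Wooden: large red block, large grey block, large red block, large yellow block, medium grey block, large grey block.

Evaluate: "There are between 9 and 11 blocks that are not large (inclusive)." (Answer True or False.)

|blocks that are not large| = 11.
The claim requires 9 ≤ 11 ≤ 11, which holds.

True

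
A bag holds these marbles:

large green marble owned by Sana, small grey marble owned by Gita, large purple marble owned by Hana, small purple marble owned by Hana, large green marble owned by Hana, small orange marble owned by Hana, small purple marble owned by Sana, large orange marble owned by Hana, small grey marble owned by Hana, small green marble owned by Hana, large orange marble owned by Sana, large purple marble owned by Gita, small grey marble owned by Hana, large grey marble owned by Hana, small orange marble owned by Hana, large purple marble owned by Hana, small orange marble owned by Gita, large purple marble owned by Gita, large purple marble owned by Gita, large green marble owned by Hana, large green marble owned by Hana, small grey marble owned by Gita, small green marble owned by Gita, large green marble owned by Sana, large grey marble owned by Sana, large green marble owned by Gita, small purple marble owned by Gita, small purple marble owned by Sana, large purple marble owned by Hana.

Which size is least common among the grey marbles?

large

Counts by size (restricted to grey marbles): small 4, large 2.
The minimum is 2, held uniquely by large.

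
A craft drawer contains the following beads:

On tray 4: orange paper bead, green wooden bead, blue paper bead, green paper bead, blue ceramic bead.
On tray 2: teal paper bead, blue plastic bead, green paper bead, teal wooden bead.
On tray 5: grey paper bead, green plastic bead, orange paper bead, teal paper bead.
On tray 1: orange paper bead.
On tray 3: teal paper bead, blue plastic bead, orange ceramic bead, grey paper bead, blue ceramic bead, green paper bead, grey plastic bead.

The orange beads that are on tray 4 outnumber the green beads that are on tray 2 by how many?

orange beads on tray 4: 1.
green beads on tray 2: 1.
1 − 1 = 0.

0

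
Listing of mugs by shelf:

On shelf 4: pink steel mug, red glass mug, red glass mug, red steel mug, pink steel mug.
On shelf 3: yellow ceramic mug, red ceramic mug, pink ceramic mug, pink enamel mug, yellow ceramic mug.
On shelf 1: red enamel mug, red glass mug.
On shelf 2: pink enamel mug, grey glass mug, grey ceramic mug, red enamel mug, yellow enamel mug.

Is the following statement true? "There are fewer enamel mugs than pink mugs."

False

|enamel mugs| = 5.
|pink mugs| = 5.
The claim requires 5 < 5, which does not hold.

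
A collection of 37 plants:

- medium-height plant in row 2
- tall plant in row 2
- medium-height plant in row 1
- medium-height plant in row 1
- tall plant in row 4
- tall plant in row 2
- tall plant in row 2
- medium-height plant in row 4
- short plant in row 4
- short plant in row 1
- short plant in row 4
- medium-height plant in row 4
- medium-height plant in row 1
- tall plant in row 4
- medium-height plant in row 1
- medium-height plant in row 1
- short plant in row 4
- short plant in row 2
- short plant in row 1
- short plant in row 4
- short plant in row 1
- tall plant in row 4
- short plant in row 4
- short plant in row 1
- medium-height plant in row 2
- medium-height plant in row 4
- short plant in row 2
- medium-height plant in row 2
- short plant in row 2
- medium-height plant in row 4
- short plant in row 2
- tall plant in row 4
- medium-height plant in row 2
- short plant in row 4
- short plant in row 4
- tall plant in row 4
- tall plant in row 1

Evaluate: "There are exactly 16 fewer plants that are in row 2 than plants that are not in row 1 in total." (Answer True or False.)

plants in row 2: 11.
plants that are not in row 1: 27.
The claim requires 27 − 11 (= 16) to equal 16, which holds.

True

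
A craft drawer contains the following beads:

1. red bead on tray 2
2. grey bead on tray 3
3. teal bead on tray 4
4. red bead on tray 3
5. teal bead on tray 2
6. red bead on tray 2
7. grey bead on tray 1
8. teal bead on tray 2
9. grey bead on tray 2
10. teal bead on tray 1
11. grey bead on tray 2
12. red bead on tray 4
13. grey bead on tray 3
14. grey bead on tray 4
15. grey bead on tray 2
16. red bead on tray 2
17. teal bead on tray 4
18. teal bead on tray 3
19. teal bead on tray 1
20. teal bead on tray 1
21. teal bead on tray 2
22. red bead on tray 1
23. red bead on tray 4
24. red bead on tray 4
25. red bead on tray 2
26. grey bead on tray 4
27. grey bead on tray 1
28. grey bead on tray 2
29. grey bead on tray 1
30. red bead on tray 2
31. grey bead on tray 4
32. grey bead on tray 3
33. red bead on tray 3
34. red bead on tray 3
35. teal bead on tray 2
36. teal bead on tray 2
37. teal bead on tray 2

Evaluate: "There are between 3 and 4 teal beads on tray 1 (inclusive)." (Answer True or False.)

True

teal beads on tray 1: 3.
The claim requires 3 ≤ 3 ≤ 4, which holds.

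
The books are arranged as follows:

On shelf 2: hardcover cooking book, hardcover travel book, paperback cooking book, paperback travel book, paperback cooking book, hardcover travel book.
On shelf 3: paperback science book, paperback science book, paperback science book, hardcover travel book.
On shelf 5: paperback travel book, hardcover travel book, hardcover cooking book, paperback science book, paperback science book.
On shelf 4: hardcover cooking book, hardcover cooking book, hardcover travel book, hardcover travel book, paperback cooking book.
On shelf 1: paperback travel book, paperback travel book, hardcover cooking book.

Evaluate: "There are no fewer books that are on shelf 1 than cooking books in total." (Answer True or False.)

There are 3 books on shelf 1.
There are 8 cooking books.
The claim requires 3 ≥ 8, which does not hold.

False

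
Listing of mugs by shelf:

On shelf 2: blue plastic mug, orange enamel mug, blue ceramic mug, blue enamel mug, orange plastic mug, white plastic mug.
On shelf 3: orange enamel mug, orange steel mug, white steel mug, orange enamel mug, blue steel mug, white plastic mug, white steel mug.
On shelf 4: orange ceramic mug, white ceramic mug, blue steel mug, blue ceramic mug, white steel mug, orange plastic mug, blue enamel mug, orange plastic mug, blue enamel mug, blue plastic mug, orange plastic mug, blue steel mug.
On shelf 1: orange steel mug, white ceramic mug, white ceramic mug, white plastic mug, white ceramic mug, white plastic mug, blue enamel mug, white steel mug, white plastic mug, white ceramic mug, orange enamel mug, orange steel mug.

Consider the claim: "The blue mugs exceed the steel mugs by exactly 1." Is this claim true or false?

blue mugs: 11.
steel mugs: 10.
The claim requires 11 − 10 (= 1) to equal 1, which holds.

True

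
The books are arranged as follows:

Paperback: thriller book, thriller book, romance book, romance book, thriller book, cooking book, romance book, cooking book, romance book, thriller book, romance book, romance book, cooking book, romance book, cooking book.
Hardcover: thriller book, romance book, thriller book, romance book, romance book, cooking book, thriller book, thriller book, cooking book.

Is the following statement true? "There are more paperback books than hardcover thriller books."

There are 15 paperback books.
There are 4 hardcover thriller books.
The claim requires 15 > 4, which holds.

True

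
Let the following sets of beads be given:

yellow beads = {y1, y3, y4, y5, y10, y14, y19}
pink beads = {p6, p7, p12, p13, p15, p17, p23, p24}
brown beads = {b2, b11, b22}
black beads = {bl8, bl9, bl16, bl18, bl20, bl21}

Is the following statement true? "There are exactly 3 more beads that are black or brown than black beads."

There are 9 beads that are black or brown.
There are 6 black beads.
The claim requires 9 − 6 (= 3) to equal 3, which holds.

True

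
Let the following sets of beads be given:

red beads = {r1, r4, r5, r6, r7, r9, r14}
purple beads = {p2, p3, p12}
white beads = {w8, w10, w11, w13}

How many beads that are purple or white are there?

purple: 3; white: 4; together 3 + 4 = 7.

7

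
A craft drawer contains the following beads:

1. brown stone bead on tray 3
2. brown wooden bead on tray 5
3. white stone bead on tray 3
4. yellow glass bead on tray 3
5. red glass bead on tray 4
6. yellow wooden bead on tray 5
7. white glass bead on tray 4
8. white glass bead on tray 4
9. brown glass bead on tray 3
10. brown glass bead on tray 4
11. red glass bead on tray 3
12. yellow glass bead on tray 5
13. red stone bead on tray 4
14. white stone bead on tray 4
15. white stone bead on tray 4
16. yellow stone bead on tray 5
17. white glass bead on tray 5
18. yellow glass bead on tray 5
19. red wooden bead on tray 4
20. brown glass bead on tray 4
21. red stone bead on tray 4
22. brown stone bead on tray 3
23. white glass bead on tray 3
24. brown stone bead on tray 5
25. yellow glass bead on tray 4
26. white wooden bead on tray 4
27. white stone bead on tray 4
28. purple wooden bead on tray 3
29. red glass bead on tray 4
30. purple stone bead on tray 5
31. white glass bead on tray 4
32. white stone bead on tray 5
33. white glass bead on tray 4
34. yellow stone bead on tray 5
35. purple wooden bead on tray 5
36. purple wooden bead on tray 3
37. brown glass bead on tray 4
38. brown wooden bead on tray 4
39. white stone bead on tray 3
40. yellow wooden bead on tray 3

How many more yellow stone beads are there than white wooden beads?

1

yellow stone beads: 2.
white wooden beads: 1.
2 − 1 = 1.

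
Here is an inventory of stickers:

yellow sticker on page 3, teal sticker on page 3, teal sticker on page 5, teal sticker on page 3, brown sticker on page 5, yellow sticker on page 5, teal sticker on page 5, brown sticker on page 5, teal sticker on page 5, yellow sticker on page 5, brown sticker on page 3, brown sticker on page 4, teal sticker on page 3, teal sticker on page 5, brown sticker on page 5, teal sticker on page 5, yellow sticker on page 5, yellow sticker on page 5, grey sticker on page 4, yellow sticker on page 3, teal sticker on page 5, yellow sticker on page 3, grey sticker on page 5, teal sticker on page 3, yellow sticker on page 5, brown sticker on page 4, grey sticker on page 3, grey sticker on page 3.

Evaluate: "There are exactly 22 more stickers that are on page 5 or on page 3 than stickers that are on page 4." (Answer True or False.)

True

stickers on page 5 or on page 3: 25.
stickers on page 4: 3.
The claim requires 25 − 3 (= 22) to equal 22, which holds.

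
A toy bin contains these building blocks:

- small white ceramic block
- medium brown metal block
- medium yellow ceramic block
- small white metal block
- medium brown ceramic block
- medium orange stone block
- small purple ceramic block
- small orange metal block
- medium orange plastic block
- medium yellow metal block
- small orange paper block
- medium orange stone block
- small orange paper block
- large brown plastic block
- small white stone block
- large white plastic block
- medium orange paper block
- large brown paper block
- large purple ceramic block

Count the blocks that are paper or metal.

8

metal: 4; paper: 4; together 4 + 4 = 8.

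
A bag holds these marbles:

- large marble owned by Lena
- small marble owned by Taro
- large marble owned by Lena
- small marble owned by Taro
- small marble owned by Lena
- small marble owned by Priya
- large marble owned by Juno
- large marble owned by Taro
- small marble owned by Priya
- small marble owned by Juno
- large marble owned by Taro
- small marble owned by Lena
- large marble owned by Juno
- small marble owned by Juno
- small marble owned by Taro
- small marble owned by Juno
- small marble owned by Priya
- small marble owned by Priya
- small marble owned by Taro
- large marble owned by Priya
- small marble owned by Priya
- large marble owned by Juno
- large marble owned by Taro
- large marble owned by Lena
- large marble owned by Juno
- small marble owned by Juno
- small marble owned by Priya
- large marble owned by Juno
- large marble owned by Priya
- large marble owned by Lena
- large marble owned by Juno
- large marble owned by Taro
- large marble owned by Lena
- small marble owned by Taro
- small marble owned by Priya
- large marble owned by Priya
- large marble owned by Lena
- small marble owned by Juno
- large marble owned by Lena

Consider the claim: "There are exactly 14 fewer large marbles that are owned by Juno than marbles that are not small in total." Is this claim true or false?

large marbles owned by Juno: 6.
marbles that are not small: 20.
The claim requires 20 − 6 (= 14) to equal 14, which holds.

True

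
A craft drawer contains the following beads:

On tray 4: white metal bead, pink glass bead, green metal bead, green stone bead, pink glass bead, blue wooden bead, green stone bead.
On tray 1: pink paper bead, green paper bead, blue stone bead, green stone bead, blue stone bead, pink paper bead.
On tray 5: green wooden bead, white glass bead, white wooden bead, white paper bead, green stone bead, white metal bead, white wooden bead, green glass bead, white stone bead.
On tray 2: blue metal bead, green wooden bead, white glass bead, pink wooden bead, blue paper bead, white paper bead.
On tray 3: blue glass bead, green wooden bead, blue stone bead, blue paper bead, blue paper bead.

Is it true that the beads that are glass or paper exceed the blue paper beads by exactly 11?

beads that are glass or paper: 14.
blue paper beads: 3.
The claim requires 14 − 3 (= 11) to equal 11, which holds.

True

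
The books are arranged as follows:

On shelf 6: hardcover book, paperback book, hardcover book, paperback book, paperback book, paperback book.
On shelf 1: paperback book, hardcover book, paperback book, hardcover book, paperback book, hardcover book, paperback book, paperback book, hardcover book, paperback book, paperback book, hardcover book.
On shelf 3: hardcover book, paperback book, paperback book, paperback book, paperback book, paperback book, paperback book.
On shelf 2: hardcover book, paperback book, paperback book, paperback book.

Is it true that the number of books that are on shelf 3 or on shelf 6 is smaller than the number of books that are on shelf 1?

False

There are 13 books on shelf 3 or on shelf 6.
There are 12 books on shelf 1.
The claim requires 13 < 12, which does not hold.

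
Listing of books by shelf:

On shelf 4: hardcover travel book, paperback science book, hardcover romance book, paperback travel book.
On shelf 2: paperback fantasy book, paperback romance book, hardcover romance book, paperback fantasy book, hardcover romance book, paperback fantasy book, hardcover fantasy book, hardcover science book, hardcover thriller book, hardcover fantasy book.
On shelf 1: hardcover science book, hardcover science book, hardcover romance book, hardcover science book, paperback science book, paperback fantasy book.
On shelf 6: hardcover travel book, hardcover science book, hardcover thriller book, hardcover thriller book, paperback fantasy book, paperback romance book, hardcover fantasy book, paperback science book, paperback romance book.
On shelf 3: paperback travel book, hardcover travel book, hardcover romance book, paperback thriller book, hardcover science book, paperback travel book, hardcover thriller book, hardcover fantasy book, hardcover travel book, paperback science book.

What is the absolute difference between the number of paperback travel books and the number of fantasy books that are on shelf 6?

paperback travel books: 3. fantasy books on shelf 6: 2.
|3 − 2| = 3 − 2 = 1.

1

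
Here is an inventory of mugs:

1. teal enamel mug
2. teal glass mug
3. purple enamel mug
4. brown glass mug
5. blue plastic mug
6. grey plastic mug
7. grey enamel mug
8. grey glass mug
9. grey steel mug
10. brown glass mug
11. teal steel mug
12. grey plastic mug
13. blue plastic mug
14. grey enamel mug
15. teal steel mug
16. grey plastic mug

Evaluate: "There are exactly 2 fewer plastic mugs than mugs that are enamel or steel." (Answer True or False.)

True

There are 5 plastic mugs.
There are 7 mugs that are enamel or steel.
The claim requires 7 − 5 (= 2) to equal 2, which holds.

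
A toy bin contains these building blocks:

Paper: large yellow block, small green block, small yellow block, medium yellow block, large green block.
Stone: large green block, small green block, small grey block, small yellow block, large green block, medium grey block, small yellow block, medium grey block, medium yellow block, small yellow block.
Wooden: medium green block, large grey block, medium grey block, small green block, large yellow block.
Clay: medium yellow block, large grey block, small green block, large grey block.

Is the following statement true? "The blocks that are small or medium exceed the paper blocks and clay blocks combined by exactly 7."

There are 16 blocks that are small or medium.
paper blocks: 5; clay blocks: 4; combined: 5 + 4 = 9.
The claim requires 16 − 9 (= 7) to equal 7, which holds.

True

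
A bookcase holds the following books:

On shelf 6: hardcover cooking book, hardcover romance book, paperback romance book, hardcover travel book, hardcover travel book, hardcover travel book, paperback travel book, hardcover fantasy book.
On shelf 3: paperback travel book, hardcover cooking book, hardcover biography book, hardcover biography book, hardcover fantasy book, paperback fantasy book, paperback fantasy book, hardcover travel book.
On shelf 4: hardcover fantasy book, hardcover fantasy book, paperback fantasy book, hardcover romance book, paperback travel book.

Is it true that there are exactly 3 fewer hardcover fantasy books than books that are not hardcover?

True

There are 4 hardcover fantasy books.
There are 7 books that are not hardcover.
The claim requires 7 − 4 (= 3) to equal 3, which holds.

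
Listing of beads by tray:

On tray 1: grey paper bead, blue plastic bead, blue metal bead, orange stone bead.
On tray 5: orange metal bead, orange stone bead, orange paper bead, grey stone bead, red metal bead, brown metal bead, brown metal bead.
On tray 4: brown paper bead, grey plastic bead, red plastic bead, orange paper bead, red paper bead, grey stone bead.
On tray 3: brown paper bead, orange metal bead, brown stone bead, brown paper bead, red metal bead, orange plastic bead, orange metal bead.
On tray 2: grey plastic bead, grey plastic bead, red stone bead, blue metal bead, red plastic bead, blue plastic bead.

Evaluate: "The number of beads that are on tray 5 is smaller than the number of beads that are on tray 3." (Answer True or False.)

There are 7 beads on tray 5.
There are 7 beads on tray 3.
The claim requires 7 < 7, which does not hold.

False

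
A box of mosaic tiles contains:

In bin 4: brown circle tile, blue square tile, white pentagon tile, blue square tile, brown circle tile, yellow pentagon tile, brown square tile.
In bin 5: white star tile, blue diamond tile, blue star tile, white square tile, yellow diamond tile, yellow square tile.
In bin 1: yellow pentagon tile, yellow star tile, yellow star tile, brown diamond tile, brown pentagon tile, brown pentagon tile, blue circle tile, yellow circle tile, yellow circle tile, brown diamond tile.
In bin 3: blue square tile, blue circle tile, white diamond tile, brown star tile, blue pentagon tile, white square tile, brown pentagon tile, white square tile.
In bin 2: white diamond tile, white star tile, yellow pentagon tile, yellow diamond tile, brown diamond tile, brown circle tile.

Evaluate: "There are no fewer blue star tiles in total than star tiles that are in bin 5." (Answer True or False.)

blue star tiles: 1.
star tiles in bin 5: 2.
The claim requires 1 ≥ 2, which does not hold.

False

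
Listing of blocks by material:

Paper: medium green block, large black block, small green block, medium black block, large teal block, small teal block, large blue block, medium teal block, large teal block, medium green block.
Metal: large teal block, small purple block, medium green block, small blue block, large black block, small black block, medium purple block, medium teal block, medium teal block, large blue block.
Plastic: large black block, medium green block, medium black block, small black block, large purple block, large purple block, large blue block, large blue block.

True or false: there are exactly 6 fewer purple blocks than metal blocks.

True

There are 4 purple blocks.
There are 10 metal blocks.
The claim requires 10 − 4 (= 6) to equal 6, which holds.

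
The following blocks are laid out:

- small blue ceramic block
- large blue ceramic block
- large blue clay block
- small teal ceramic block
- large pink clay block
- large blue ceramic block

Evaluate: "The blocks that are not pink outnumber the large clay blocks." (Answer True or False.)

True

|blocks that are not pink| = 5.
|large clay blocks| = 2.
The claim requires 5 > 2, which holds.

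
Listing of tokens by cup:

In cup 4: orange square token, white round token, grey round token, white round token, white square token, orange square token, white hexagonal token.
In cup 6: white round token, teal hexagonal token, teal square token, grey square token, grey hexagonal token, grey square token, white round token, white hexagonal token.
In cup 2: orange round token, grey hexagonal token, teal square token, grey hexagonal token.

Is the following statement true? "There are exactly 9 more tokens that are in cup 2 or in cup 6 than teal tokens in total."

There are 12 tokens in cup 2 or in cup 6.
There are 3 teal tokens.
The claim requires 12 − 3 (= 9) to equal 9, which holds.

True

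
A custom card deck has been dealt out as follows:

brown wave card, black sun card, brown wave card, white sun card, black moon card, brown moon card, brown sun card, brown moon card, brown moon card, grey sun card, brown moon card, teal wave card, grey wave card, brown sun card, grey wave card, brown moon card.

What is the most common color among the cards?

brown

Counts by color: brown 9, grey 3, black 2, white 1, teal 1.
The maximum is 9, held uniquely by brown.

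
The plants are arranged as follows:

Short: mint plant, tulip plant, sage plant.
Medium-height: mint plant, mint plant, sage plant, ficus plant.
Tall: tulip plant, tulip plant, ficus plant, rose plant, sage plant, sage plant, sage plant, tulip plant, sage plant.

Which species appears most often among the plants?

sage

Counts by species: sage 6, tulip 4, mint 3, ficus 2, rose 1.
The maximum is 6, held uniquely by sage.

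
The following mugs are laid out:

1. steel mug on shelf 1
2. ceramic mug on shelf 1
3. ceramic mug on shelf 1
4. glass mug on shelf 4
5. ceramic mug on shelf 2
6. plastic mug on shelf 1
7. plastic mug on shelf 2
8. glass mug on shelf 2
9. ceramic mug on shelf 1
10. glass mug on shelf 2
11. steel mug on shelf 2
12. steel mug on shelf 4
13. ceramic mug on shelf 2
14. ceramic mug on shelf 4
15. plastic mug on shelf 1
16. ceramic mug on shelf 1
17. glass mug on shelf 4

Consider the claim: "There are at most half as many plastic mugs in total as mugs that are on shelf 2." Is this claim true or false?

True

|plastic mugs| = 3.
|mugs on shelf 2| = 6.
The claim requires 2 × 3 = 6 ≤ 6, which holds.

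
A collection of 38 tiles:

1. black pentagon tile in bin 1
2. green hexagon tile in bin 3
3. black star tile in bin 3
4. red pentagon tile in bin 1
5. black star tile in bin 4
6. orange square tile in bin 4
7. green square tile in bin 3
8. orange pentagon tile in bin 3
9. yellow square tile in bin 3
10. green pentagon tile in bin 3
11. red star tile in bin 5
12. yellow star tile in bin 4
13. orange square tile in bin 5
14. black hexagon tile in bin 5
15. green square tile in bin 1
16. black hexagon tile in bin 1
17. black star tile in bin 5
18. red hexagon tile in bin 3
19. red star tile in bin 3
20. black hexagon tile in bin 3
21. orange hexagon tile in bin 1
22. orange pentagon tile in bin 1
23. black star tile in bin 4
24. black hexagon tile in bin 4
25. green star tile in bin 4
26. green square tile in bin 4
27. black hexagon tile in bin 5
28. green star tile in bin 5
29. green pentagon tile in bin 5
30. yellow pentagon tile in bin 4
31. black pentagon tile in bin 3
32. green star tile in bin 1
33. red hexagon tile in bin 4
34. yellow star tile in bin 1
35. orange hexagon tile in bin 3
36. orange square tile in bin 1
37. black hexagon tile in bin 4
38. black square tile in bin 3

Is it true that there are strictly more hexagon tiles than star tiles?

False

There are 11 hexagon tiles.
There are 11 star tiles.
The claim requires 11 > 11, which does not hold.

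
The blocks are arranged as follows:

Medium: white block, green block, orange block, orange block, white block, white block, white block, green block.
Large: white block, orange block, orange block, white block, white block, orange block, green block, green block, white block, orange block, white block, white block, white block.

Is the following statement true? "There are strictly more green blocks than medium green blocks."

|green blocks| = 4.
|medium green blocks| = 2.
The claim requires 4 > 2, which holds.

True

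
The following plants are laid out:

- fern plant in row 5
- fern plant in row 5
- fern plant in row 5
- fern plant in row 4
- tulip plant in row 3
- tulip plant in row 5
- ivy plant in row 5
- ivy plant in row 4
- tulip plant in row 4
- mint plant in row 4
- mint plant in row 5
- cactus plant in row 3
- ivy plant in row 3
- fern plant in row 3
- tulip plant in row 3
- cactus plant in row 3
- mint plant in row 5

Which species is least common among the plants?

Counts by species: fern 5, tulip 4, mint 3, ivy 3, cactus 2.
The minimum is 2, held uniquely by cactus.

cactus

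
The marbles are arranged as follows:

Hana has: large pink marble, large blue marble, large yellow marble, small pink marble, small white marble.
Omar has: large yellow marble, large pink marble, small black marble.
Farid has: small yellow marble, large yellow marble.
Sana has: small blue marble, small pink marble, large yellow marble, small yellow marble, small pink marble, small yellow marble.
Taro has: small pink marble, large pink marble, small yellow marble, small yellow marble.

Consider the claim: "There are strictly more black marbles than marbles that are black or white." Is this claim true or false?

False

|black marbles| = 1.
|marbles that are black or white| = 2.
The claim requires 1 > 2, which does not hold.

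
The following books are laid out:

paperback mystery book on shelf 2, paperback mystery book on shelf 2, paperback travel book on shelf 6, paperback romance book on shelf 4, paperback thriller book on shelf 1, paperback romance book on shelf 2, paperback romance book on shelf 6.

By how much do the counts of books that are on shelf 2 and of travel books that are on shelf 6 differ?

books on shelf 2: 3. travel books on shelf 6: 1.
|3 − 1| = 3 − 1 = 2.

2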